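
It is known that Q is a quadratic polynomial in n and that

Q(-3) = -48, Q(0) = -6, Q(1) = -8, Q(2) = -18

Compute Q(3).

Write Q(n) = an² + bn + c; the 4 given values yield a linear system in the 3 coefficients.
Solving, Q(n) = -4n² + 2n - 6.
Then Q(3) = -36.

-36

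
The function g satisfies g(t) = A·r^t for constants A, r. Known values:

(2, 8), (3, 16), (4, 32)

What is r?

Consecutive ratio: 16/8 = 2, and 32/16 = 2, so r = 2.
Then A·2^2 = 8 gives A = 2, and g(t) = 2·2^t.

2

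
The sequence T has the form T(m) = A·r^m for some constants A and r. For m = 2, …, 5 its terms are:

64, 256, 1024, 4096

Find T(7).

Consecutive ratio: 256/64 = 4, and 1024/256 = 4, so r = 4.
Then A·4^2 = 64 gives A = 4, and T(m) = 4·4^m.
T(7) = 4·4^7 = 65536.

65536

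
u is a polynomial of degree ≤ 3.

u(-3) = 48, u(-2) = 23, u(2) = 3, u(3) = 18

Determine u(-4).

Write u(t) = at³ + bt² + ct + d; the 4 given values yield a linear system in the 4 coefficients.
Solving, the leading coefficient vanishes, and u(t) = 4t² - 5t - 3.
Then u(-4) = 81.

81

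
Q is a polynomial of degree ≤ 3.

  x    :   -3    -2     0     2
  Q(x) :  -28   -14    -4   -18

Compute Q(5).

-84

Write Q(x) = ax³ + bx² + cx + d; the 4 given values yield a linear system in the 4 coefficients.
Solving, the leading coefficient vanishes, and Q(x) = -3x² - x - 4.
Then Q(5) = -84.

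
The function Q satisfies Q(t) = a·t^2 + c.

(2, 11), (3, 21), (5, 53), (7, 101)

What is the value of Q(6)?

From Q(2) = 11 and Q(3) = 21: 4a + c = 11 and 9a + c = 21.
Subtracting: 5a = 10, so a = 2; then c = 11 − 2·4 = 3.
So Q(t) = 2t² + 3, and Q(6) = 75.

75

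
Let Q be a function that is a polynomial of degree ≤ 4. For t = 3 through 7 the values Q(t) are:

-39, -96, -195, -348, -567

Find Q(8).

First differences: -57, -99, -153, -219. Second differences: -42, -54, -66. Third differences: -12, -12.
Level-3 differences are constant, so Q has degree 3.
Fitting a degree-3 polynomial gives Q(t) = -2t³ + 3t² - 4t.
Then Q(8) = -864.

-864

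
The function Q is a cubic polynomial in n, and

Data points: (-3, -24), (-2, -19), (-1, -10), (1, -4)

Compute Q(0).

-3

Write Q(n) = an³ + bn² + cn + d; the 4 given values yield a linear system in the 4 coefficients.
Solving, Q(n) = -n³ - 4n² + 4n - 3.
Then Q(0) = -3.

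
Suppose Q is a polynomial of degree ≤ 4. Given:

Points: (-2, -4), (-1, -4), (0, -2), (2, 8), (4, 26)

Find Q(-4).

Write Q(k) = ak^4 + bk³ + ck² + dk + e; the 5 given values yield a linear system in the 5 coefficients.
Solving, the top 2 coefficients vanish, and Q(k) = k² + 3k - 2.
Then Q(-4) = 2.

2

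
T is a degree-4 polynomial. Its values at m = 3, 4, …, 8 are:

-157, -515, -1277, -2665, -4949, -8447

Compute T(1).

-5

First differences: -358, -762, -1388, -2284, -3498. Second differences: -404, -626, -896, -1214. Third differences: -222, -270, -318. Fourth differences: -48, -48.
Level-4 differences are constant, so T has degree 4.
Fitting a degree-4 polynomial gives T(m) = -2m^4 - m³ + 4m² + m - 7.
Then T(1) = -5.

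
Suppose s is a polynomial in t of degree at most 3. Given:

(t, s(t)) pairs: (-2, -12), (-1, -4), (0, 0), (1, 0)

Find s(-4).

Write s(t) = at³ + bt² + ct + d; the 4 given values yield a linear system in the 4 coefficients.
Solving, the leading coefficient vanishes, and s(t) = -2t² + 2t.
Then s(-4) = -40.

-40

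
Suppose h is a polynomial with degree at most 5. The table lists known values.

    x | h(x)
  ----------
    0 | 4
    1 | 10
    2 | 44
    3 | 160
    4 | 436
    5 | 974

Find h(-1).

First differences: 6, 34, 116, 276, 538. Second differences: 28, 82, 160, 262. Third differences: 54, 78, 102. Fourth differences: 24, 24.
Level-4 differences are constant, so h has degree 4.
Fitting a degree-4 polynomial gives h(x) = x^4 + 3x³ - 2x² + 4x + 4.
Then h(-1) = -4.

-4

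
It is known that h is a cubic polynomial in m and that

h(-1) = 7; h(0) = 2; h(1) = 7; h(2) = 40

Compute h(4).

262

Write h(m) = am³ + bm² + cm + d; the 4 given values yield a linear system in the 4 coefficients.
Solving, h(m) = 3m³ + 5m² - 3m + 2.
Then h(4) = 262.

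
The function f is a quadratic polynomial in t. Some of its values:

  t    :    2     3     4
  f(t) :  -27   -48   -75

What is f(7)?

-192

Write f(t) = at² + bt + c; the 3 given values yield a linear system in the 3 coefficients.
Solving, f(t) = -3t² - 6t - 3.
Then f(7) = -192.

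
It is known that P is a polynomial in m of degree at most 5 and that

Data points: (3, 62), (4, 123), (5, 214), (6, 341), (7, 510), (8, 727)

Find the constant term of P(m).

-1

Write P(m) = am^5 + bm^4 + cm³ + dm² + em + p; the 6 given values yield a linear system in the 6 coefficients.
Solving, the top 2 coefficients vanish, and P(m) = m³ + 3m² + 3m - 1.
The constant term is P(0) = -1.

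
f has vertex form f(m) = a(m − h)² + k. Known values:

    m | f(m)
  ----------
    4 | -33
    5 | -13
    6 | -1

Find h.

7

First differences 20, 12; second difference -8 = 2a, so a = -4.
Expanding, the m-coefficient is −2ah = 8h; matching it to the data gives h = 7, and then k = 3.
So f(m) = -4(m − 7)² + 3.
Hence h = 7.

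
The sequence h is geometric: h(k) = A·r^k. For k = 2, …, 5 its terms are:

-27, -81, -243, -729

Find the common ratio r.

Consecutive ratio: -81/(-27) = 3, and -243/(-81) = 3, so r = 3.
Then A·3^2 = -27 gives A = -3, and h(k) = -3·3^k.

3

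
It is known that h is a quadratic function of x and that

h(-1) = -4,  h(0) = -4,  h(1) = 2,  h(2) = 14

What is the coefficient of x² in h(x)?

Write h(x) = ax² + bx + c; the 4 given values yield a linear system in the 3 coefficients.
Solving, h(x) = 3x² + 3x - 4.
The coefficient of x² is 3.

3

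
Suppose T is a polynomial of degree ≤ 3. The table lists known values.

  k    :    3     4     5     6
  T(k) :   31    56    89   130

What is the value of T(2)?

14

First differences: 25, 33, 41. Second differences: 8, 8.
Level-2 differences are constant, so T has degree 2.
Fitting a degree-2 polynomial gives T(k) = 4k² - 3k + 4.
Then T(2) = 14.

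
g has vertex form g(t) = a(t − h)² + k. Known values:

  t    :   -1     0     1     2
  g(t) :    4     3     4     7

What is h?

0

First differences -1, 1, 3; second difference 2 = 2a, so a = 1.
Expanding, the t-coefficient is −2ah = -2h; matching it to the data gives h = 0, and then k = 3.
So g(t) = 1(t + 0)² + 3.
Hence h = 0.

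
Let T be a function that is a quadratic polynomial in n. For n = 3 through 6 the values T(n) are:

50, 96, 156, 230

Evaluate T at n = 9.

536

First differences: 46, 60, 74. Second differences: 14, 14.
Level-2 differences are constant, so T has degree 2.
Fitting a degree-2 polynomial gives T(n) = 7n² - 3n - 4.
Then T(9) = 536.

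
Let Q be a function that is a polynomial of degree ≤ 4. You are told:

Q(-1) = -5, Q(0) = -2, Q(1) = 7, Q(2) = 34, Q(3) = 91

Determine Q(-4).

-98

First differences: 3, 9, 27, 57. Second differences: 6, 18, 30. Third differences: 12, 12.
Level-3 differences are constant, so Q has degree 3.
Fitting a degree-3 polynomial gives Q(t) = 2t³ + 3t² + 4t - 2.
Then Q(-4) = -98.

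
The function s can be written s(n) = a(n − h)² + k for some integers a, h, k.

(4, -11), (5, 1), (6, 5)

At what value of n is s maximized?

First differences 12, 4; second difference -8 = 2a, so a = -4.
Expanding, the n-coefficient is −2ah = 8h; matching it to the data gives h = 6, and then k = 5.
So s(n) = -4(n − 6)² + 5.
Hence h = 6.

6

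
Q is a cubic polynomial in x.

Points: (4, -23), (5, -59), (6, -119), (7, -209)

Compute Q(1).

1

Write Q(x) = ax³ + bx² + cx + d; the 4 given values yield a linear system in the 4 coefficients.
Solving, Q(x) = -x³ + 3x² - 2x + 1.
Then Q(1) = 1.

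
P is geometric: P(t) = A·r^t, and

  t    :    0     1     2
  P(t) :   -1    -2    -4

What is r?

2

Consecutive ratio: -2/(-1) = 2, and -4/(-2) = 2, so r = 2.
Then A·2^0 = -1 gives A = -1, and P(t) = -1·2^t.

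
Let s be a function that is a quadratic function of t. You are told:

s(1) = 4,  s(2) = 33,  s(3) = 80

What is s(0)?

-7

Write s(t) = at² + bt + c; the 3 given values yield a linear system in the 3 coefficients.
Solving, s(t) = 9t² + 2t - 7.
Then s(0) = -7.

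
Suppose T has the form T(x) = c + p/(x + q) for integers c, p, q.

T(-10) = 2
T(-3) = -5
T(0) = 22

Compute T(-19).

3

(T(x) − c)(x + q) = p for each data point; the three points give a linear system in c and q, then p follows.
Solving: c = 4, q = 1, p = 18, so T(x) = 4 + 18/(x + 1).
Then T(-19) = 4 + 18/(-18) = 3.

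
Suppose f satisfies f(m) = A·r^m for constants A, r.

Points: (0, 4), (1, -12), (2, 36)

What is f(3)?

-108

Consecutive ratio: -12/4 = -3, and 36/(-12) = -3, so r = -3.
Then A·(-3)^0 = 4 gives A = 4, and f(m) = 4·(-3)^m.
f(3) = 4·(-3)^3 = -108.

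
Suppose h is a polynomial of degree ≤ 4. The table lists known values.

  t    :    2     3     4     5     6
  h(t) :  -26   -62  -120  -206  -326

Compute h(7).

First differences: -36, -58, -86, -120. Second differences: -22, -28, -34. Third differences: -6, -6.
Level-3 differences are constant, so h has degree 3.
Fitting a degree-3 polynomial gives h(t) = -t³ - 2t² - 7t + 4.
Then h(7) = -486.

-486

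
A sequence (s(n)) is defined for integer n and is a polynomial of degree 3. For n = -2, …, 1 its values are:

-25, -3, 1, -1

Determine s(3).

25

Write s(n) = an³ + bn² + cn + d; the 4 given values yield a linear system in the 4 coefficients.
Solving, s(n) = 2n³ - 3n² - n + 1.
Then s(3) = 25.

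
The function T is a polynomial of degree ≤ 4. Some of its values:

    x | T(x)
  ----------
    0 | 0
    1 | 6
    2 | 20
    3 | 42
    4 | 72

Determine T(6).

156

Write T(x) = ax^4 + bx³ + cx² + dx + e; the 5 given values yield a linear system in the 5 coefficients.
Solving, the top 2 coefficients vanish, and T(x) = 4x² + 2x.
Then T(6) = 156.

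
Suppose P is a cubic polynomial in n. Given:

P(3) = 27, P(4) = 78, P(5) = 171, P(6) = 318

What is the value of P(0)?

6

Write P(n) = an³ + bn² + cn + d; the 4 given values yield a linear system in the 4 coefficients.
Solving, P(n) = 2n³ - 3n² - 2n + 6.
Then P(0) = 6.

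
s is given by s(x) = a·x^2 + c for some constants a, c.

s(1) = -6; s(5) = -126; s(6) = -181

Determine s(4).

From s(1) = -6 and s(5) = -126: 1a + c = -6 and 25a + c = -126.
Subtracting: 24a = -120, so a = -5; then c = -6 − (-5)·1 = -1.
So s(x) = -5x² − 1, and s(4) = -81.

-81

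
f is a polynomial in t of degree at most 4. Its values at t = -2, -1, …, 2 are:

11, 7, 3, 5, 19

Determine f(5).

193

First differences: -4, -4, 2, 14. Second differences: 0, 6, 12. Third differences: 6, 6.
Level-3 differences are constant, so f has degree 3.
Fitting a degree-3 polynomial gives f(t) = t³ + 3t² - 2t + 3.
Then f(5) = 193.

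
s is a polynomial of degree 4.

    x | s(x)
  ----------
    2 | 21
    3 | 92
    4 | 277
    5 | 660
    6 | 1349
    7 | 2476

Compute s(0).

First differences: 71, 185, 383, 689, 1127. Second differences: 114, 198, 306, 438. Third differences: 84, 108, 132. Fourth differences: 24, 24.
Level-4 differences are constant, so s has degree 4.
Fitting a degree-4 polynomial gives s(x) = x^4 + 2x² - 4x + 5.
Then s(0) = 5.

5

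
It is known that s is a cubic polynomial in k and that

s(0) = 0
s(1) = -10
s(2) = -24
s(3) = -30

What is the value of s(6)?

Write s(k) = ak³ + bk² + ck + d; the 4 given values yield a linear system in the 4 coefficients.
Solving, s(k) = 2k³ - 8k² - 4k.
Then s(6) = 120.

120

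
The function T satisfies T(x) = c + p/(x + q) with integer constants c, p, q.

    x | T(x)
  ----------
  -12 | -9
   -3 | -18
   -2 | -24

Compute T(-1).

(T(x) − c)(x + q) = p for each data point; the three points give a linear system in c and q, then p follows.
Solving: c = -6, q = 0, p = 36, so T(x) = -6 + 36/(x + 0).
Then T(-1) = -6 + 36/(-1) = -42.

-42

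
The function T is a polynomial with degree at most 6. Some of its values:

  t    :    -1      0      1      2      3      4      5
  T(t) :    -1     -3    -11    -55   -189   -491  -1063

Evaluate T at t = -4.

-91

First differences: -2, -8, -44, -134, -302, -572. Second differences: -6, -36, -90, -168, -270. Third differences: -30, -54, -78, -102. Fourth differences: -24, -24, -24.
Level-4 differences are constant, so T has degree 4.
Fitting a degree-4 polynomial gives T(t) = -t^4 - 3t³ - 2t² - 2t - 3.
Then T(-4) = -91.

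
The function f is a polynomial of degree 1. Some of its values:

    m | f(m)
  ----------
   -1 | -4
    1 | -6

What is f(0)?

Write f(m) = am + b; the 2 given values yield a linear system in the 2 coefficients.
Solving, f(m) = -m - 5.
Then f(0) = -5.

-5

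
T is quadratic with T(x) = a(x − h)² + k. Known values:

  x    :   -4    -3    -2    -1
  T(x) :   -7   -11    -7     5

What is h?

-3

First differences -4, 4, 12; second difference 8 = 2a, so a = 4.
Expanding, the x-coefficient is −2ah = -8h; matching it to the data gives h = -3, and then k = -11.
So T(x) = 4(x + 3)² − 11.
Hence h = -3.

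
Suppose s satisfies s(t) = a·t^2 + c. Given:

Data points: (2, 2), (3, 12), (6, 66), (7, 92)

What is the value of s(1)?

-4

From s(2) = 2 and s(3) = 12: 4a + c = 2 and 9a + c = 12.
Subtracting: 5a = 10, so a = 2; then c = 2 − 2·4 = -6.
So s(t) = 2t² − 6, and s(1) = -4.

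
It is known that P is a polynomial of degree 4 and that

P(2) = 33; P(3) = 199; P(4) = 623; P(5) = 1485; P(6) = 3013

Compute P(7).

Write P(m) = am^4 + bm³ + cm² + dm + e; the 5 given values yield a linear system in the 5 coefficients.
Solving, P(m) = 2m^4 + 2m³ + m² - 7m - 5.
Then P(7) = 5483.

5483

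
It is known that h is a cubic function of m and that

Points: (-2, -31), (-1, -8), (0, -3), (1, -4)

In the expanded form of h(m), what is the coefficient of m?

Write h(m) = am³ + bm² + cm + d; the 4 given values yield a linear system in the 4 coefficients.
Solving, h(m) = 2m³ - 3m² - 3.
The coefficient of m is 0.

0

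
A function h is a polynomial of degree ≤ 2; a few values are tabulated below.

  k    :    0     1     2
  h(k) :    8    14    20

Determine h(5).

38

Write h(k) = ak² + bk + c; the 3 given values yield a linear system in the 3 coefficients.
Solving, the leading coefficient vanishes, and h(k) = 6k + 8.
Then h(5) = 38.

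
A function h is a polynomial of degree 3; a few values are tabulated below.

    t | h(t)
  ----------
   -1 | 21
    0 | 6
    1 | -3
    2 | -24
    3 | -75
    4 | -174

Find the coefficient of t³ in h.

First differences: -15, -9, -21, -51, -99. Second differences: 6, -12, -30, -48. Third differences: -18, -18, -18.
Level-3 differences are constant, so h has degree 3.
Fitting a degree-3 polynomial gives h(t) = -3t³ + 3t² - 9t + 6.
The coefficient of t³ is -3.

-3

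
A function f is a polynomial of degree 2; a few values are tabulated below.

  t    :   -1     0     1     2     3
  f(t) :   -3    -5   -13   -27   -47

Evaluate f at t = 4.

-73

First differences: -2, -8, -14, -20. Second differences: -6, -6, -6.
Level-2 differences are constant, so f has degree 2.
Fitting a degree-2 polynomial gives f(t) = -3t² - 5t - 5.
Then f(4) = -73.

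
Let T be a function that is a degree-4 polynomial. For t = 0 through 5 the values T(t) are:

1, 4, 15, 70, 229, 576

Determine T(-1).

-6

Write T(t) = at^4 + bt³ + ct² + dt + e; the 6 given values yield a linear system in the 5 coefficients.
Solving, T(t) = t^4 - 3t² + 5t + 1.
Then T(-1) = -6.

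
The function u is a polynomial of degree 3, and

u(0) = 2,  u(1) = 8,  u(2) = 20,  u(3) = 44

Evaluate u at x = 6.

248

Write u(x) = ax³ + bx² + cx + d; the 4 given values yield a linear system in the 4 coefficients.
Solving, u(x) = x³ + 5x + 2.
Then u(6) = 248.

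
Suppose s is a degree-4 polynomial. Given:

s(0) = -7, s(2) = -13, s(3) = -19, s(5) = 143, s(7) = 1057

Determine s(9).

3683

Write s(t) = at^4 + bt³ + ct² + dt + e; the 5 given values yield a linear system in the 5 coefficients.
Solving, s(t) = t^4 - 4t³ + 5t - 7.
Then s(9) = 3683.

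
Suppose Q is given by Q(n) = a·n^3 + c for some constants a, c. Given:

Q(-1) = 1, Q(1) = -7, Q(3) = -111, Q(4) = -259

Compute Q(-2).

29

From Q(-1) = 1 and Q(1) = -7: -1a + c = 1 and 1a + c = -7.
Subtracting: 2a = -8, so a = -4; then c = 1 − (-4)·(-1) = -3.
So Q(n) = -4n³ − 3, and Q(-2) = 29.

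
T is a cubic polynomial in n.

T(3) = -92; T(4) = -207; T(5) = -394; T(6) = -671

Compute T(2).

Write T(n) = an³ + bn² + cn + d; the 4 given values yield a linear system in the 4 coefficients.
Solving, T(n) = -3n³ - 4n + 1.
Then T(2) = -31.

-31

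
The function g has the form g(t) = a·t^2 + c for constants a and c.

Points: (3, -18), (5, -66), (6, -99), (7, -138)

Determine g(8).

From g(3) = -18 and g(5) = -66: 9a + c = -18 and 25a + c = -66.
Subtracting: 16a = -48, so a = -3; then c = -18 − (-3)·9 = 9.
So g(t) = -3t² + 9, and g(8) = -183.

-183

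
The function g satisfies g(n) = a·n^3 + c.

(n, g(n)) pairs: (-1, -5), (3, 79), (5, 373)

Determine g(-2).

From g(-1) = -5 and g(3) = 79: -1a + c = -5 and 27a + c = 79.
Subtracting: 28a = 84, so a = 3; then c = -5 − 3·(-1) = -2.
So g(n) = 3n³ − 2, and g(-2) = -26.

-26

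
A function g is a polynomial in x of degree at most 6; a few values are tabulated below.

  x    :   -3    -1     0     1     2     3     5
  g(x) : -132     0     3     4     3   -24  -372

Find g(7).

-1712

Write g(x) = ax^6 + bx^5 + cx^4 + dx³ + ex² + px + q; the 7 given values yield a linear system in the 7 coefficients.
Solving, the top 2 coefficients vanish, and g(x) = -x^4 + 2x³ + 3.
Then g(7) = -1712.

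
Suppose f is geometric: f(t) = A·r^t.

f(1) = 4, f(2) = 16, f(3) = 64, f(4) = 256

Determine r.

Consecutive ratio: 16/4 = 4, and 64/16 = 4, so r = 4.
Then A·4^1 = 4 gives A = 1, and f(t) = 1·4^t.

4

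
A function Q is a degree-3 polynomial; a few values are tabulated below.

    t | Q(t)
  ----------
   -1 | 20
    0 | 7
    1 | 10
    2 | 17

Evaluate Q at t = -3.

Write Q(t) = at³ + bt² + ct + d; the 4 given values yield a linear system in the 4 coefficients.
Solving, Q(t) = -2t³ + 8t² - 3t + 7.
Then Q(-3) = 142.

142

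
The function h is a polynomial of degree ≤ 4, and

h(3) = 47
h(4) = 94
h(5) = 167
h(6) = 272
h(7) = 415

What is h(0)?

2

First differences: 47, 73, 105, 143. Second differences: 26, 32, 38. Third differences: 6, 6.
Level-3 differences are constant, so h has degree 3.
Fitting a degree-3 polynomial gives h(x) = x³ + x² + 3x + 2.
The constant term is h(0) = 2.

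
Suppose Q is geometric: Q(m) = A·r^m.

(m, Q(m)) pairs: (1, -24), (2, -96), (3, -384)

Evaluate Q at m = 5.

-6144

Consecutive ratio: -96/(-24) = 4, and -384/(-96) = 4, so r = 4.
Then A·4^1 = -24 gives A = -6, and Q(m) = -6·4^m.
Q(5) = -6·4^5 = -6144.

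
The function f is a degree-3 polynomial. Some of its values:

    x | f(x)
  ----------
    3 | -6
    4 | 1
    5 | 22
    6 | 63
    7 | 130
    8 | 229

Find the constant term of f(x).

-3

Write f(x) = ax³ + bx² + cx + d; the 6 given values yield a linear system in the 4 coefficients.
Solving, f(x) = x³ - 5x² + 5x - 3.
The constant term is f(0) = -3.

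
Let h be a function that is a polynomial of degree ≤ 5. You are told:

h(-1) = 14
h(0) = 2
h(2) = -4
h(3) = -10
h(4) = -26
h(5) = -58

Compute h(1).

-2

Write h(k) = ak^5 + bk^4 + ck³ + dk² + ek + p; the 6 given values yield a linear system in the 6 coefficients.
Solving, the top 2 coefficients vanish, and h(k) = -k³ + 4k² - 7k + 2.
Then h(1) = -2.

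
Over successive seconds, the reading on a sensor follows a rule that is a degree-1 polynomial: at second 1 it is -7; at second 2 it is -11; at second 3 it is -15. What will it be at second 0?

Write the value at x as s(x).
Write s(x) = ax + b; the 3 given values yield a linear system in the 2 coefficients.
Solving, s(x) = -4x - 3.
Then s(0) = -3.

-3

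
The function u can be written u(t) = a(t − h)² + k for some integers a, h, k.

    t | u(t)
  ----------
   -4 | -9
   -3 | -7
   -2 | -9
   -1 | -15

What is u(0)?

-25

First differences 2, -2, -6; second difference -4 = 2a, so a = -2.
Expanding, the t-coefficient is −2ah = 4h; matching it to the data gives h = -3, and then k = -7.
So u(t) = -2(t + 3)² − 7.
u(0) = -2·3² − 7 = -25.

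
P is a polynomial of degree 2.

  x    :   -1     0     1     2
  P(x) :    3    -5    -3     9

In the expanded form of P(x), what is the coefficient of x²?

5

Write P(x) = ax² + bx + c; the 4 given values yield a linear system in the 3 coefficients.
Solving, P(x) = 5x² - 3x - 5.
The coefficient of x² is 5.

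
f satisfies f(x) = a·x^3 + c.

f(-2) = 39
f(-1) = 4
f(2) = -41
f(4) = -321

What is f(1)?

From f(-2) = 39 and f(-1) = 4: -8a + c = 39 and -1a + c = 4.
Subtracting: 7a = -35, so a = -5; then c = 39 − (-5)·(-8) = -1.
So f(x) = -5x³ − 1, and f(1) = -6.

-6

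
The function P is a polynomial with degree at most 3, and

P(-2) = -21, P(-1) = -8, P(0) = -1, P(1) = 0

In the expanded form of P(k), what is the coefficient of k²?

-3

First differences: 13, 7, 1. Second differences: -6, -6.
Level-2 differences are constant, so P has degree 2.
Fitting a degree-2 polynomial gives P(k) = -3k² + 4k - 1.
The coefficient of k² is -3.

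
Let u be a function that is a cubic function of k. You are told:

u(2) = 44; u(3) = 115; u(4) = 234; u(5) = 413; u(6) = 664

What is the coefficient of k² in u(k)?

First differences: 71, 119, 179, 251. Second differences: 48, 60, 72. Third differences: 12, 12.
Level-3 differences are constant, so u has degree 3.
Fitting a degree-3 polynomial gives u(k) = 2k³ + 6k² + 3k - 2.
The coefficient of k² is 6.

6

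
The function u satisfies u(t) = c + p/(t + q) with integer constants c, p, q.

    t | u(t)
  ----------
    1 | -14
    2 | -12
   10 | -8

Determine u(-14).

-4

(u(t) − c)(t + q) = p for each data point; the three points give a linear system in c and q, then p follows.
Solving: c = -6, q = 2, p = -24, so u(t) = -6 − 24/(t + 2).
Then u(-14) = -6 − 24/(-12) = -4.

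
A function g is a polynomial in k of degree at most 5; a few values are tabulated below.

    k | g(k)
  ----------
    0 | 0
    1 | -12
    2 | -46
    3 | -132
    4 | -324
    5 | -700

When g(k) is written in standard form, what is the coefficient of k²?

-7

Write g(k) = ak^5 + bk^4 + ck³ + dk² + ek + p; the 6 given values yield a linear system in the 6 coefficients.
Solving, the leading coefficient vanishes, and g(k) = -k^4 + k³ - 7k² - 5k.
The coefficient of k² is -7.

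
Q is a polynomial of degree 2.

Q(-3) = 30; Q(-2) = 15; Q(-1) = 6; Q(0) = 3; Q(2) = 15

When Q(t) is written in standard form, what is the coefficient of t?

Write Q(t) = at² + bt + c; the 5 given values yield a linear system in the 3 coefficients.
Solving, Q(t) = 3t² + 3.
The coefficient of t is 0.

0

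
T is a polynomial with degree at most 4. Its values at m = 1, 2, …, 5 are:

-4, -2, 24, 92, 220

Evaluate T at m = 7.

Write T(m) = am^4 + bm³ + cm² + dm + e; the 5 given values yield a linear system in the 5 coefficients.
Solving, the leading coefficient vanishes, and T(m) = 3m³ - 6m² - m.
Then T(7) = 728.

728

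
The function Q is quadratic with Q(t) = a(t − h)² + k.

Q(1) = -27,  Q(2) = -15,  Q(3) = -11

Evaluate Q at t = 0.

First differences 12, 4; second difference -8 = 2a, so a = -4.
Expanding, the t-coefficient is −2ah = 8h; matching it to the data gives h = 3, and then k = -11.
So Q(t) = -4(t − 3)² − 11.
Q(0) = -4·(-3)² − 11 = -47.

-47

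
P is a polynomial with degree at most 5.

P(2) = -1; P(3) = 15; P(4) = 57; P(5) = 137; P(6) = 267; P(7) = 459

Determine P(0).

-3

Write P(k) = ak^5 + bk^4 + ck³ + dk² + ek + p; the 6 given values yield a linear system in the 6 coefficients.
Solving, the top 2 coefficients vanish, and P(k) = 2k³ - 5k² + 3k - 3.
Then P(0) = -3.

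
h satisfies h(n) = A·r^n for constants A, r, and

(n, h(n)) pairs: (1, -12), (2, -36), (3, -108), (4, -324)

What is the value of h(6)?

-2916

Consecutive ratio: -36/(-12) = 3, and -108/(-36) = 3, so r = 3.
Then A·3^1 = -12 gives A = -4, and h(n) = -4·3^n.
h(6) = -4·3^6 = -2916.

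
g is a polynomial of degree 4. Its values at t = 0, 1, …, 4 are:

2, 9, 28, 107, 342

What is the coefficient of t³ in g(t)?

Write g(t) = at^4 + bt³ + ct² + dt + e; the 5 given values yield a linear system in the 5 coefficients.
Solving, g(t) = 2t^4 - 4t³ + 4t² + 5t + 2.
The coefficient of t³ is -4.

-4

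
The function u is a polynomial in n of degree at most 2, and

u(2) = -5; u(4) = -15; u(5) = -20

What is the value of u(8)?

Write u(n) = an² + bn + c; the 3 given values yield a linear system in the 3 coefficients.
Solving, the leading coefficient vanishes, and u(n) = -5n + 5.
Then u(8) = -35.

-35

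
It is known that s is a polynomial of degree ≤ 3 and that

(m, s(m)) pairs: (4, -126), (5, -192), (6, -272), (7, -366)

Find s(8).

Write s(m) = am³ + bm² + cm + d; the 4 given values yield a linear system in the 4 coefficients.
Solving, the leading coefficient vanishes, and s(m) = -7m² - 3m - 2.
Then s(8) = -474.

-474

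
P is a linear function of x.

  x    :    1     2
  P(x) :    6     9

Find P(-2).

Write P(x) = ax + b; the 2 given values yield a linear system in the 2 coefficients.
Solving, P(x) = 3x + 3.
Then P(-2) = -3.

-3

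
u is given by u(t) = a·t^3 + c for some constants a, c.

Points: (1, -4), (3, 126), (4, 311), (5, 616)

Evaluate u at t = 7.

From u(1) = -4 and u(3) = 126: 1a + c = -4 and 27a + c = 126.
Subtracting: 26a = 130, so a = 5; then c = -4 − 5·1 = -9.
So u(t) = 5t³ − 9, and u(7) = 1706.

1706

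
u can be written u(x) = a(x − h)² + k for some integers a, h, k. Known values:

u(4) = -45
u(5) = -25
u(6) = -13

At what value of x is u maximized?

First differences 20, 12; second difference -8 = 2a, so a = -4.
Expanding, the x-coefficient is −2ah = 8h; matching it to the data gives h = 7, and then k = -9.
So u(x) = -4(x − 7)² − 9.
Hence h = 7.

7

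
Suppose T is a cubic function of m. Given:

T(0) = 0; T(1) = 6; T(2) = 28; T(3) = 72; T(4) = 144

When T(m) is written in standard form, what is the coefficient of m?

First differences: 6, 22, 44, 72. Second differences: 16, 22, 28. Third differences: 6, 6.
Level-3 differences are constant, so T has degree 3.
Fitting a degree-3 polynomial gives T(m) = m³ + 5m².
The coefficient of m is 0.

0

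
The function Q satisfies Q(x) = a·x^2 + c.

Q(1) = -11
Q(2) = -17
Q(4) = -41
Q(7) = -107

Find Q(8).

From Q(1) = -11 and Q(2) = -17: 1a + c = -11 and 4a + c = -17.
Subtracting: 3a = -6, so a = -2; then c = -11 − (-2)·1 = -9.
So Q(x) = -2x² − 9, and Q(8) = -137.

-137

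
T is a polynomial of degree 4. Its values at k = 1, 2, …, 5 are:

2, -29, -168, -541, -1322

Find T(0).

3

Write T(k) = ak^4 + bk³ + ck² + dk + e; the 5 given values yield a linear system in the 5 coefficients.
Solving, T(k) = -2k^4 - k³ + 2k² + 3.
Then T(0) = 3.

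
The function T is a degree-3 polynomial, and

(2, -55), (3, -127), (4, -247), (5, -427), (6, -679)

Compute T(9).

-1987

First differences: -72, -120, -180, -252. Second differences: -48, -60, -72. Third differences: -12, -12.
Level-3 differences are constant, so T has degree 3.
Fitting a degree-3 polynomial gives T(t) = -2t³ - 6t² - 4t - 7.
Then T(9) = -1987.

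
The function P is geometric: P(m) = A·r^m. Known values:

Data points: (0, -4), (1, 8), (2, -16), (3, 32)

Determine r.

-2

Consecutive ratio: 8/(-4) = -2, and -16/8 = -2, so r = -2.
Then A·(-2)^0 = -4 gives A = -4, and P(m) = -4·(-2)^m.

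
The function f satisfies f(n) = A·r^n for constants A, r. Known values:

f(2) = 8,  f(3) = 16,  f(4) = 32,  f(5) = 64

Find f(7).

Consecutive ratio: 16/8 = 2, and 32/16 = 2, so r = 2.
Then A·2^2 = 8 gives A = 2, and f(n) = 2·2^n.
f(7) = 2·2^7 = 256.

256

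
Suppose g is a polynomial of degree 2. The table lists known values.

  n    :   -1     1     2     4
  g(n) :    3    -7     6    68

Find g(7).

Write g(n) = an² + bn + c; the 4 given values yield a linear system in the 3 coefficients.
Solving, g(n) = 6n² - 5n - 8.
Then g(7) = 251.

251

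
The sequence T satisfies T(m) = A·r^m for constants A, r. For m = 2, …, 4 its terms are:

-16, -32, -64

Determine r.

2

Consecutive ratio: -32/(-16) = 2, and -64/(-32) = 2, so r = 2.
Then A·2^2 = -16 gives A = -4, and T(m) = -4·2^m.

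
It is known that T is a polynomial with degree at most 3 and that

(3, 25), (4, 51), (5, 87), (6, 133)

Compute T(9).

First differences: 26, 36, 46. Second differences: 10, 10.
Level-2 differences are constant, so T has degree 2.
Fitting a degree-2 polynomial gives T(x) = 5x² - 9x + 7.
Then T(9) = 331.

331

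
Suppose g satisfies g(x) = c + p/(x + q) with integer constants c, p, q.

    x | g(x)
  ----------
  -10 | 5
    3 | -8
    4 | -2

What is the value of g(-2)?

(g(x) − c)(x + q) = p for each data point; the three points give a linear system in c and q, then p follows.
Solving: c = 4, q = -2, p = -12, so g(x) = 4 − 12/(x − 2).
Then g(-2) = 4 − 12/(-4) = 7.

7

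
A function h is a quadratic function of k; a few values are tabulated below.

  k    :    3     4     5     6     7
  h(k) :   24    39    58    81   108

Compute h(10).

Write h(k) = ak² + bk + c; the 5 given values yield a linear system in the 3 coefficients.
Solving, h(k) = 2k² + k + 3.
Then h(10) = 213.

213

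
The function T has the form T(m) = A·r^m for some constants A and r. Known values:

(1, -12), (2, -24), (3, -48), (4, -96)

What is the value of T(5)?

Consecutive ratio: -24/(-12) = 2, and -48/(-24) = 2, so r = 2.
Then A·2^1 = -12 gives A = -6, and T(m) = -6·2^m.
T(5) = -6·2^5 = -192.

-192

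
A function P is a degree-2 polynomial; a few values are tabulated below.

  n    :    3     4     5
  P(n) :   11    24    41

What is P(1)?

Write P(n) = an² + bn + c; the 3 given values yield a linear system in the 3 coefficients.
Solving, P(n) = 2n² - n - 4.
Then P(1) = -3.

-3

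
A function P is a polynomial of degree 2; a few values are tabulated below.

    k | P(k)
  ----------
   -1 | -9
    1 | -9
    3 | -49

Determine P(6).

Write P(k) = ak² + bk + c; the 3 given values yield a linear system in the 3 coefficients.
Solving, P(k) = -5k² - 4.
Then P(6) = -184.

-184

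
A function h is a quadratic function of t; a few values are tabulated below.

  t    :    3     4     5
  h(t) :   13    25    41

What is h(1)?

1

Write h(t) = at² + bt + c; the 3 given values yield a linear system in the 3 coefficients.
Solving, h(t) = 2t² - 2t + 1.
Then h(1) = 1.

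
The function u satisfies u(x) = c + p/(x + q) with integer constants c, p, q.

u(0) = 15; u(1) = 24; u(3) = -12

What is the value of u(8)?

(u(x) − c)(x + q) = p for each data point; the three points give a linear system in c and q, then p follows.
Solving: c = 6, q = -2, p = -18, so u(x) = 6 − 18/(x − 2).
Then u(8) = 6 − 18/6 = 3.

3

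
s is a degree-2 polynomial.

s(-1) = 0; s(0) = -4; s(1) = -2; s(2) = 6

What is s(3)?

20

First differences: -4, 2, 8. Second differences: 6, 6.
Level-2 differences are constant, so s has degree 2.
Extending the table by one column gives the next first difference 14, so s(3) = 6 + 14 = 20.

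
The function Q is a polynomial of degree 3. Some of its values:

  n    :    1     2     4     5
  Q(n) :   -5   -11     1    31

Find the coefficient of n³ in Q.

Write Q(n) = an³ + bn² + cn + d; the 4 given values yield a linear system in the 4 coefficients.
Solving, Q(n) = n³ - 3n² - 4n + 1.
The coefficient of n³ is 1.

1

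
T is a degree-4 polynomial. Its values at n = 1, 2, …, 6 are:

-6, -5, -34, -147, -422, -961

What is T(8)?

First differences: 1, -29, -113, -275, -539. Second differences: -30, -84, -162, -264. Third differences: -54, -78, -102. Fourth differences: -24, -24.
Level-4 differences are constant, so T has degree 4.
Fitting a degree-4 polynomial gives T(n) = -n^4 + n³ + 4n² - 3n - 7.
Then T(8) = -3359.

-3359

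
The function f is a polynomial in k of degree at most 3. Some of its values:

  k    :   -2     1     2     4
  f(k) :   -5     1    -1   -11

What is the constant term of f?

1

Write f(k) = ak³ + bk² + ck + d; the 4 given values yield a linear system in the 4 coefficients.
Solving, the leading coefficient vanishes, and f(k) = -k² + k + 1.
The constant term is f(0) = 1.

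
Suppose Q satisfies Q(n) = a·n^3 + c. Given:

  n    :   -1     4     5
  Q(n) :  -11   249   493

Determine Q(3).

101

From Q(-1) = -11 and Q(4) = 249: -1a + c = -11 and 64a + c = 249.
Subtracting: 65a = 260, so a = 4; then c = -11 − 4·(-1) = -7.
So Q(n) = 4n³ − 7, and Q(3) = 101.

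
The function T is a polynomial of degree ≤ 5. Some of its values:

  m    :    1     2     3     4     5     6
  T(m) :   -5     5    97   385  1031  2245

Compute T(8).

7457

First differences: 10, 92, 288, 646, 1214. Second differences: 82, 196, 358, 568. Third differences: 114, 162, 210. Fourth differences: 48, 48.
Level-4 differences are constant, so T has degree 4.
Fitting a degree-4 polynomial gives T(m) = 2m^4 - m³ - 3m² - 4m + 1.
Then T(8) = 7457.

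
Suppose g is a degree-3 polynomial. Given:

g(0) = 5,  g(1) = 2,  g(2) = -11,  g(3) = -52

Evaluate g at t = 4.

Write g(t) = at³ + bt² + ct + d; the 4 given values yield a linear system in the 4 coefficients.
Solving, g(t) = -3t³ + 4t² - 4t + 5.
Then g(4) = -139.

-139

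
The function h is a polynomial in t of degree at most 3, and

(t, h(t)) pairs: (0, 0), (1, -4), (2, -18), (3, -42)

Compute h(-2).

-22

First differences: -4, -14, -24. Second differences: -10, -10.
Level-2 differences are constant, so h has degree 2.
Fitting a degree-2 polynomial gives h(t) = -5t² + t.
Then h(-2) = -22.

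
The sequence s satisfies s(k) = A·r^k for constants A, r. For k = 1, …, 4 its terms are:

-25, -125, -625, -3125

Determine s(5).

Consecutive ratio: -125/(-25) = 5, and -625/(-125) = 5, so r = 5.
Then A·5^1 = -25 gives A = -5, and s(k) = -5·5^k.
s(5) = -5·5^5 = -15625.

-15625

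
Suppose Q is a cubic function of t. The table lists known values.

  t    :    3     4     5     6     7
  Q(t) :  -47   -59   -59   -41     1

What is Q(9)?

First differences: -12, 0, 18, 42. Second differences: 12, 18, 24. Third differences: 6, 6.
Level-3 differences are constant, so Q has degree 3.
Fitting a degree-3 polynomial gives Q(t) = t³ - 6t² - 7t + 1.
Then Q(9) = 181.

181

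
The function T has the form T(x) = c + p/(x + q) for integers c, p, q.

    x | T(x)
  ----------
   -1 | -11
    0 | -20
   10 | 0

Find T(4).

(T(x) − c)(x + q) = p for each data point; the three points give a linear system in c and q, then p follows.
Solving: c = -2, q = -1, p = 18, so T(x) = -2 + 18/(x − 1).
Then T(4) = -2 + 18/3 = 4.

4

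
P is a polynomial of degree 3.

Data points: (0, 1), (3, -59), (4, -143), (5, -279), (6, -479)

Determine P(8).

-1119

Write P(t) = at³ + bt² + ct + d; the 5 given values yield a linear system in the 4 coefficients.
Solving, P(t) = -2t³ - 2t² + 4t + 1.
Then P(8) = -1119.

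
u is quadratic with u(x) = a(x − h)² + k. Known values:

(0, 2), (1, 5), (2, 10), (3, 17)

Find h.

-1

First differences 3, 5, 7; second difference 2 = 2a, so a = 1.
Expanding, the x-coefficient is −2ah = -2h; matching it to the data gives h = -1, and then k = 1.
So u(x) = 1(x + 1)² + 1.
Hence h = -1.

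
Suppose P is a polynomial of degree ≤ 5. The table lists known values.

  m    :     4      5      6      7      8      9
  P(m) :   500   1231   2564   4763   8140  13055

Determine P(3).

First differences: 731, 1333, 2199, 3377, 4915. Second differences: 602, 866, 1178, 1538. Third differences: 264, 312, 360. Fourth differences: 48, 48.
Level-4 differences are constant, so P has degree 4.
Fitting a degree-4 polynomial gives P(m) = 2m^4 - m² + 2m - 4.
Then P(3) = 155.

155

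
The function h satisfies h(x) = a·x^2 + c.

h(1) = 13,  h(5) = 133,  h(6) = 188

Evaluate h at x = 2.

28

From h(1) = 13 and h(5) = 133: 1a + c = 13 and 25a + c = 133.
Subtracting: 24a = 120, so a = 5; then c = 13 − 5·1 = 8.
So h(x) = 5x² + 8, and h(2) = 28.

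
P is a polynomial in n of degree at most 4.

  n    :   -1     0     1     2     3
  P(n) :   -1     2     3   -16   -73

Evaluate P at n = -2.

Write P(n) = an^4 + bn³ + cn² + dn + e; the 5 given values yield a linear system in the 5 coefficients.
Solving, the leading coefficient vanishes, and P(n) = -3n³ - n² + 5n + 2.
Then P(-2) = 12.

12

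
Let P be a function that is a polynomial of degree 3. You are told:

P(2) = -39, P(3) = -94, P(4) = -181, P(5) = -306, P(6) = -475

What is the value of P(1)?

First differences: -55, -87, -125, -169. Second differences: -32, -38, -44. Third differences: -6, -6.
Level-3 differences are constant, so P has degree 3.
Fitting a degree-3 polynomial gives P(t) = -t³ - 7t² - t - 1.
Then P(1) = -10.

-10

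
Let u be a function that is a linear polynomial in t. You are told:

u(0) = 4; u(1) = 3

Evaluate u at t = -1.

5

Write u(t) = at + b; the 2 given values yield a linear system in the 2 coefficients.
Solving, u(t) = -t + 4.
Then u(-1) = 5.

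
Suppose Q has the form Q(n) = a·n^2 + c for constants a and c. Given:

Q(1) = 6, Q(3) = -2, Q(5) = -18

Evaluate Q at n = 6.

-29

From Q(1) = 6 and Q(3) = -2: 1a + c = 6 and 9a + c = -2.
Subtracting: 8a = -8, so a = -1; then c = 6 − (-1)·1 = 7.
So Q(n) = -1n² + 7, and Q(6) = -29.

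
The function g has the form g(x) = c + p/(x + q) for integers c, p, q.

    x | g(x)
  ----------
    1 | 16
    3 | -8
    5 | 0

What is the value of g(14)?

3

(g(x) − c)(x + q) = p for each data point; the three points give a linear system in c and q, then p follows.
Solving: c = 4, q = -2, p = -12, so g(x) = 4 − 12/(x − 2).
Then g(14) = 4 − 12/12 = 3.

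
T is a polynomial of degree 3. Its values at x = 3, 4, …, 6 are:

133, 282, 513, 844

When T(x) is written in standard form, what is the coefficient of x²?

Write T(x) = ax³ + bx² + cx + d; the 4 given values yield a linear system in the 4 coefficients.
Solving, T(x) = 3x³ + 5x² + 3x - 2.
The coefficient of x² is 5.

5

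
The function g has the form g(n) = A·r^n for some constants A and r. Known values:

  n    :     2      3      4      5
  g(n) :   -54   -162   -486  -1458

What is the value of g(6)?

-4374

Consecutive ratio: -162/(-54) = 3, and -486/(-162) = 3, so r = 3.
Then A·3^2 = -54 gives A = -6, and g(n) = -6·3^n.
g(6) = -6·3^6 = -4374.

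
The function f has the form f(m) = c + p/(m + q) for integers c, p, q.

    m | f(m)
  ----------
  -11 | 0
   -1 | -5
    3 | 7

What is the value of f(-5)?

-1

(f(m) − c)(m + q) = p for each data point; the three points give a linear system in c and q, then p follows.
Solving: c = 1, q = -1, p = 12, so f(m) = 1 + 12/(m − 1).
Then f(-5) = 1 + 12/(-6) = -1.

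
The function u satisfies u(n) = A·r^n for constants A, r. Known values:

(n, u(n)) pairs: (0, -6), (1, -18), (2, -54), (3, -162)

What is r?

Consecutive ratio: -18/(-6) = 3, and -54/(-18) = 3, so r = 3.
Then A·3^0 = -6 gives A = -6, and u(n) = -6·3^n.

3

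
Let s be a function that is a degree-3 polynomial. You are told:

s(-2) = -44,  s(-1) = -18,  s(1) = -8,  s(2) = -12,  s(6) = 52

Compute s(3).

-14

Write s(x) = ax³ + bx² + cx + d; the 5 given values yield a linear system in the 4 coefficients.
Solving, s(x) = x³ - 5x² + 4x - 8.
Then s(3) = -14.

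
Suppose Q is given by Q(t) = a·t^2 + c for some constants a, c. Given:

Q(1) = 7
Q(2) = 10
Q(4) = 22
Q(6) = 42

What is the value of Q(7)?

From Q(1) = 7 and Q(2) = 10: 1a + c = 7 and 4a + c = 10.
Subtracting: 3a = 3, so a = 1; then c = 7 − 1·1 = 6.
So Q(t) = 1t² + 6, and Q(7) = 55.

55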